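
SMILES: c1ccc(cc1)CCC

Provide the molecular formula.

C9H12

Heavy atoms from the SMILES: 9 C.
Implicit hydrogens by atom environment:
  5 × C (aromatic): 1 H each → 5
  2 × C: 2 H each → 4
  1 × C: 3 H
  1 × C (aromatic): no H
  Total hydrogens = 12.
Molecular formula: C9H12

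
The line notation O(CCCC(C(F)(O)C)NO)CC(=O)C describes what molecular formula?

Heavy atoms from the SMILES: 9 C, 1 F, 1 N, 4 O.
Implicit hydrogens by atom environment:
  4 × C: 2 H each → 8
  2 × C: 3 H each → 6
  2 × C: no H
  2 × O: 1 H each → 2
  2 × O: no H
  1 × C: 1 H
  1 × F: no H
  1 × N: 1 H
  Total hydrogens = 18.
Molecular formula: C9H18FNO4

C9H18FNO4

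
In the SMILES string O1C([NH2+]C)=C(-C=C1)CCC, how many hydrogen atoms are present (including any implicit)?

Hydrogens are implicit in SMILES; fill each atom to its normal valence:
  2 × C: 3 H each → 6
  2 × C: 2 H each → 4
  2 × C (aromatic): 1 H each → 2
  2 × C (aromatic): no H
  1 × N (charge +1): 2 H
  1 × O (aromatic): no H
  Total hydrogens = 14.

14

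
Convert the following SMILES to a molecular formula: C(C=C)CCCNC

Heavy atoms from the SMILES: 7 C, 1 N.
Implicit hydrogens by atom environment:
  5 × C: 2 H each → 10
  1 × C: 3 H
  1 × C: 1 H
  1 × N: 1 H
  Total hydrogens = 15.
Molecular formula: C7H15N

C7H15N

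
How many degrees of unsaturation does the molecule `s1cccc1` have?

3

Molecular formula from the SMILES: C4H4S.
DoU = (2C + 2 + N − H − X)/2 = (2·4 + 2 + 0 − 4 − 0)/2 = 6/2 = 3.
(Structurally: 1 ring(s) + 2 π bond(s) = 3.)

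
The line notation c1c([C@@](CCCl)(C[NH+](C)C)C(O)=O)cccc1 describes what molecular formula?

C13H19ClNO2+

Heavy atoms from the SMILES: 13 C, 1 Cl, 1 N, 2 O.
Implicit hydrogens by atom environment:
  5 × C (aromatic): 1 H each → 5
  3 × C: 2 H each → 6
  2 × C: 3 H each → 6
  2 × C: no H
  1 × C (aromatic): no H
  1 × Cl: no H
  1 × N (charge +1): 1 H
  1 × O: 1 H
  1 × O: no H
  Total hydrogens = 19.
Net charge +1.
Molecular formula: C13H19ClNO2+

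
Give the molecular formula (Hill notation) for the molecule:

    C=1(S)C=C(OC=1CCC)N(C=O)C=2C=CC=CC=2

Heavy atoms from the SMILES: 14 C, 1 N, 2 O, 1 S.
Implicit hydrogens by atom environment:
  6 × C (aromatic): 1 H each → 6
  4 × C (aromatic): no H
  2 × C: 2 H each → 4
  1 × C: 3 H
  1 × C: 1 H
  1 × N: no H
  1 × O (aromatic): no H
  1 × O: no H
  1 × S: 1 H
  Total hydrogens = 15.
Molecular formula: C14H15NO2S

C14H15NO2S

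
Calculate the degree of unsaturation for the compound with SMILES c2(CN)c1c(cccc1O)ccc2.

7

Molecular formula from the SMILES: C11H11NO.
DoU = (2C + 2 + N − H − X)/2 = (2·11 + 2 + 1 − 11 − 0)/2 = 14/2 = 7.
(Structurally: 2 ring(s) + 5 π bond(s) = 7.)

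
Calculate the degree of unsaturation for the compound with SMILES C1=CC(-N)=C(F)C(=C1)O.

Molecular formula from the SMILES: C6H6FNO.
DoU = (2C + 2 + N − H − X)/2 = (2·6 + 2 + 1 − 6 − 1)/2 = 8/2 = 4.
(Structurally: 1 ring(s) + 3 π bond(s) = 4.)

4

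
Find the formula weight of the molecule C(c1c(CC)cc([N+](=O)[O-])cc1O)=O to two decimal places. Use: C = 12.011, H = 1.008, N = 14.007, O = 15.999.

195.17

Molecular formula: C9H9NO4.
M = 9×12.011 + 9×1.008 + 1×14.007 + 4×15.999 = 195.17 g/mol.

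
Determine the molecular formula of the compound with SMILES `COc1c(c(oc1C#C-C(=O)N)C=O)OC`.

Heavy atoms from the SMILES: 10 C, 1 N, 5 O.
Implicit hydrogens by atom environment:
  4 × C (aromatic): no H
  4 × O: no H
  3 × C: no H
  2 × C: 3 H each → 6
  1 × C: 1 H
  1 × N: 2 H
  1 × O (aromatic): no H
  Total hydrogens = 9.
Molecular formula: C10H9NO5

C10H9NO5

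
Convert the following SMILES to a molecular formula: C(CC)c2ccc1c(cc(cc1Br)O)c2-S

Heavy atoms from the SMILES: 1 Br, 13 C, 1 O, 1 S.
Implicit hydrogens by atom environment:
  6 × C (aromatic): no H
  4 × C (aromatic): 1 H each → 4
  2 × C: 2 H each → 4
  1 × Br: no H
  1 × C: 3 H
  1 × O: 1 H
  1 × S: 1 H
  Total hydrogens = 13.
Molecular formula: C13H13BrOS

C13H13BrOS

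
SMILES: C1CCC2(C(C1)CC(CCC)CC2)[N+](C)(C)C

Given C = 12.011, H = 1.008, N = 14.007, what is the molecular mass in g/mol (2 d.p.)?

238.44

Molecular formula: C16H32N+.
M = 16×12.011 + 32×1.008 + 1×14.007 = 238.44 g/mol.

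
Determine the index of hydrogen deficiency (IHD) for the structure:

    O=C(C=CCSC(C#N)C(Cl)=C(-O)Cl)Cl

Molecular formula from the SMILES: C8H6Cl3NO2S.
DoU = (2C + 2 + N − H − X)/2 = (2·8 + 2 + 1 − 6 − 3)/2 = 10/2 = 5.
(Structurally: 0 ring(s) + 5 π bond(s) = 5.)

5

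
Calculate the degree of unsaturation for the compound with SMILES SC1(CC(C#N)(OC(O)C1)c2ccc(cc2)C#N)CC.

9

Molecular formula from the SMILES: C15H16N2O2S.
DoU = (2C + 2 + N − H − X)/2 = (2·15 + 2 + 2 − 16 − 0)/2 = 18/2 = 9.
(Structurally: 2 ring(s) + 7 π bond(s) = 9.)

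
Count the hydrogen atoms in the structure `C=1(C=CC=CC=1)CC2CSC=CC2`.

Hydrogens are implicit in SMILES; fill each atom to its normal valence:
  5 × C (aromatic): 1 H each → 5
  3 × C: 2 H each → 6
  3 × C: 1 H each → 3
  1 × C (aromatic): no H
  1 × S: no H
  Total hydrogens = 14.

14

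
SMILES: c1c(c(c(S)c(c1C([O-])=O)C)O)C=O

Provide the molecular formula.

C9H7O4S-

Heavy atoms from the SMILES: 9 C, 4 O, 1 S.
Implicit hydrogens by atom environment:
  5 × C (aromatic): no H
  2 × O: no H
  1 × C: 3 H
  1 × C (aromatic): 1 H
  1 × C: 1 H
  1 × C: no H
  1 × O: 1 H
  1 × O (charge -1): no H
  1 × S: 1 H
  Total hydrogens = 7.
Net charge -1.
Molecular formula: C9H7O4S-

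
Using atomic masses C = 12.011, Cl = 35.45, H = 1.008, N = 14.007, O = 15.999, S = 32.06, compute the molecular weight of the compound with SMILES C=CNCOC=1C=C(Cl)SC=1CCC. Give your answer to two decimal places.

Molecular formula: C10H14ClNOS.
M = 10×12.011 + 1×35.45 + 14×1.008 + 1×14.007 + 1×15.999 + 1×32.06 = 231.74 g/mol.

231.74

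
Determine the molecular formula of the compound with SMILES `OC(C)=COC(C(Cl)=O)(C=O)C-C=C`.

Heavy atoms from the SMILES: 9 C, 1 Cl, 4 O.
Implicit hydrogens by atom environment:
  3 × C: 1 H each → 3
  3 × C: no H
  3 × O: no H
  2 × C: 2 H each → 4
  1 × C: 3 H
  1 × Cl: no H
  1 × O: 1 H
  Total hydrogens = 11.
Molecular formula: C9H11ClO4

C9H11ClO4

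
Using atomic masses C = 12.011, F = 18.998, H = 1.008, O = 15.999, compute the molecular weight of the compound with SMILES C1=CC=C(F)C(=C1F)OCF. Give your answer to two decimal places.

162.11

Molecular formula: C7H5F3O.
M = 7×12.011 + 3×18.998 + 5×1.008 + 1×15.999 = 162.11 g/mol.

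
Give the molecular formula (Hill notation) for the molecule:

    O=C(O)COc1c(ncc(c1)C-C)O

Heavy atoms from the SMILES: 9 C, 1 N, 4 O.
Implicit hydrogens by atom environment:
  3 × C (aromatic): no H
  2 × C: 2 H each → 4
  2 × C (aromatic): 1 H each → 2
  2 × O: 1 H each → 2
  2 × O: no H
  1 × C: 3 H
  1 × C: no H
  1 × N (aromatic): no H
  Total hydrogens = 11.
Molecular formula: C9H11NO4

C9H11NO4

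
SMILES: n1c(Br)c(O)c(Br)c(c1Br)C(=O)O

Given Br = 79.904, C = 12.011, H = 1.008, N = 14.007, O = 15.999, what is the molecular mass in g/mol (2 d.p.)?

Molecular formula: C6H2Br3NO3.
M = 3×79.904 + 6×12.011 + 2×1.008 + 1×14.007 + 3×15.999 = 375.80 g/mol.

375.80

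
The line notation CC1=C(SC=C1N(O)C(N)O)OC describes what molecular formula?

Heavy atoms from the SMILES: 7 C, 2 N, 3 O, 1 S.
Implicit hydrogens by atom environment:
  3 × C (aromatic): no H
  2 × C: 3 H each → 6
  2 × O: 1 H each → 2
  1 × C (aromatic): 1 H
  1 × C: 1 H
  1 × N: 2 H
  1 × N: no H
  1 × O: no H
  1 × S (aromatic): no H
  Total hydrogens = 12.
Molecular formula: C7H12N2O3S

C7H12N2O3S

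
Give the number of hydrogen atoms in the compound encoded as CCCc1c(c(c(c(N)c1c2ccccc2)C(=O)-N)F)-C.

19

Hydrogens are implicit in SMILES; fill each atom to its normal valence:
  7 × C (aromatic): no H
  5 × C (aromatic): 1 H each → 5
  2 × C: 3 H each → 6
  2 × C: 2 H each → 4
  2 × N: 2 H each → 4
  1 × C: no H
  1 × F: no H
  1 × O: no H
  Total hydrogens = 19.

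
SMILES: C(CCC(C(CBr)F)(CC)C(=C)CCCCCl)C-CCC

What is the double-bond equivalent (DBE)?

1

Molecular formula from the SMILES: C18H33BrClF.
DoU = (2C + 2 + N − H − X)/2 = (2·18 + 2 + 0 − 33 − 3)/2 = 2/2 = 1.
(Structurally: 0 ring(s) + 1 π bond(s) = 1.)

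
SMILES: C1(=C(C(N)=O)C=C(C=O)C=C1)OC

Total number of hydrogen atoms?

Hydrogens are implicit in SMILES; fill each atom to its normal valence:
  3 × C (aromatic): 1 H each → 3
  3 × C (aromatic): no H
  3 × O: no H
  1 × C: 3 H
  1 × C: 1 H
  1 × C: no H
  1 × N: 2 H
  Total hydrogens = 9.

9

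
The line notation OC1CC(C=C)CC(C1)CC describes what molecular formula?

Heavy atoms from the SMILES: 10 C, 1 O.
Implicit hydrogens by atom environment:
  5 × C: 2 H each → 10
  4 × C: 1 H each → 4
  1 × C: 3 H
  1 × O: 1 H
  Total hydrogens = 18.
Molecular formula: C10H18O

C10H18O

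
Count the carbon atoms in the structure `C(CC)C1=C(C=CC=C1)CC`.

11

The symbol for carbon appears 11 times in the SMILES.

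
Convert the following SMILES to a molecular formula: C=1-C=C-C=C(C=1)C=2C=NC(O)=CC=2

Heavy atoms from the SMILES: 11 C, 1 N, 1 O.
Implicit hydrogens by atom environment:
  8 × C (aromatic): 1 H each → 8
  3 × C (aromatic): no H
  1 × N (aromatic): no H
  1 × O: 1 H
  Total hydrogens = 9.
Molecular formula: C11H9NO

C11H9NO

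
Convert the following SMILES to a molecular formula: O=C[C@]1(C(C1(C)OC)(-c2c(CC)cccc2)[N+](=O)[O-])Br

Heavy atoms from the SMILES: 1 Br, 14 C, 1 N, 4 O.
Implicit hydrogens by atom environment:
  4 × C (aromatic): 1 H each → 4
  3 × C: 3 H each → 9
  3 × C: no H
  3 × O: no H
  2 × C (aromatic): no H
  1 × Br: no H
  1 × C: 2 H
  1 × C: 1 H
  1 × N (charge +1): no H
  1 × O (charge -1): no H
  Total hydrogens = 16.
Molecular formula: C14H16BrNO4

C14H16BrNO4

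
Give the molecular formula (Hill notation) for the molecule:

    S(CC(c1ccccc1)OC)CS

C10H14OS2

Heavy atoms from the SMILES: 10 C, 1 O, 2 S.
Implicit hydrogens by atom environment:
  5 × C (aromatic): 1 H each → 5
  2 × C: 2 H each → 4
  1 × C: 3 H
  1 × C: 1 H
  1 × C (aromatic): no H
  1 × O: no H
  1 × S: 1 H
  1 × S: no H
  Total hydrogens = 14.
Molecular formula: C10H14OS2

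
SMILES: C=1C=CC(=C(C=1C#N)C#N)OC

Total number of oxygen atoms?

The symbol for oxygen appears 1 time in the SMILES.

1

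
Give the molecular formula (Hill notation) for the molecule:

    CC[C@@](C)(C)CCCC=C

C10H20

Heavy atoms from the SMILES: 10 C.
Implicit hydrogens by atom environment:
  5 × C: 2 H each → 10
  3 × C: 3 H each → 9
  1 × C: 1 H
  1 × C: no H
  Total hydrogens = 20.
Molecular formula: C10H20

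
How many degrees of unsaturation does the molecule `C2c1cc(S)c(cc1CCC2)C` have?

Molecular formula from the SMILES: C11H14S.
DoU = (2C + 2 + N − H − X)/2 = (2·11 + 2 + 0 − 14 − 0)/2 = 10/2 = 5.
(Structurally: 2 ring(s) + 3 π bond(s) = 5.)

5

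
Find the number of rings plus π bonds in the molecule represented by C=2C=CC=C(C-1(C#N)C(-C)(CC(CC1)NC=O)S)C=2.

Molecular formula from the SMILES: C15H18N2OS.
DoU = (2C + 2 + N − H − X)/2 = (2·15 + 2 + 2 − 18 − 0)/2 = 16/2 = 8.
(Structurally: 2 ring(s) + 6 π bond(s) = 8.)

8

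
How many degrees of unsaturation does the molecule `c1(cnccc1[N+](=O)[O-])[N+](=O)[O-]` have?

6

Molecular formula from the SMILES: C5H3N3O4.
DoU = (2C + 2 + N − H − X)/2 = (2·5 + 2 + 3 − 3 − 0)/2 = 12/2 = 6.
(Structurally: 1 ring(s) + 5 π bond(s) = 6.)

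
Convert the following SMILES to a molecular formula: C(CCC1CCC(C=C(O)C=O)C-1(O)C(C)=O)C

Heavy atoms from the SMILES: 14 C, 4 O.
Implicit hydrogens by atom environment:
  5 × C: 2 H each → 10
  4 × C: 1 H each → 4
  3 × C: no H
  2 × C: 3 H each → 6
  2 × O: 1 H each → 2
  2 × O: no H
  Total hydrogens = 22.
Molecular formula: C14H22O4

C14H22O4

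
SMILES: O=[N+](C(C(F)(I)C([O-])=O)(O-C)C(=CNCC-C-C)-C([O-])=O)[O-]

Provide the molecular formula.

[C11H14FIN2O7]2-

Heavy atoms from the SMILES: 11 C, 1 F, 1 I, 2 N, 7 O.
Implicit hydrogens by atom environment:
  5 × C: no H
  4 × O: no H
  3 × C: 2 H each → 6
  3 × O (charge -1): no H
  2 × C: 3 H each → 6
  1 × C: 1 H
  1 × F: no H
  1 × I: no H
  1 × N: 1 H
  1 × N (charge +1): no H
  Total hydrogens = 14.
Net charge -2.
Molecular formula: [C11H14FIN2O7]2-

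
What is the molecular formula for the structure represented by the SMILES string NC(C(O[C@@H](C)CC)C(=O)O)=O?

Heavy atoms from the SMILES: 7 C, 1 N, 4 O.
Implicit hydrogens by atom environment:
  3 × O: no H
  2 × C: 3 H each → 6
  2 × C: 1 H each → 2
  2 × C: no H
  1 × C: 2 H
  1 × N: 2 H
  1 × O: 1 H
  Total hydrogens = 13.
Molecular formula: C7H13NO4

C7H13NO4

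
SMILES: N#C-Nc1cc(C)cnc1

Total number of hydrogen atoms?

7

Hydrogens are implicit in SMILES; fill each atom to its normal valence:
  3 × C (aromatic): 1 H each → 3
  2 × C (aromatic): no H
  1 × C: 3 H
  1 × C: no H
  1 × N: 1 H
  1 × N (aromatic): no H
  1 × N: no H
  Total hydrogens = 7.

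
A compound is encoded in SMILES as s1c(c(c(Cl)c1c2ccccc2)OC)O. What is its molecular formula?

Heavy atoms from the SMILES: 11 C, 1 Cl, 2 O, 1 S.
Implicit hydrogens by atom environment:
  5 × C (aromatic): 1 H each → 5
  5 × C (aromatic): no H
  1 × C: 3 H
  1 × Cl: no H
  1 × O: 1 H
  1 × O: no H
  1 × S (aromatic): no H
  Total hydrogens = 9.
Molecular formula: C11H9ClO2S

C11H9ClO2S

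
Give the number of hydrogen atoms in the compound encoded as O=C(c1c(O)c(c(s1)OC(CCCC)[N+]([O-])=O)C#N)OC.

14

Hydrogens are implicit in SMILES; fill each atom to its normal valence:
  4 × C (aromatic): no H
  4 × O: no H
  3 × C: 2 H each → 6
  2 × C: 3 H each → 6
  2 × C: no H
  1 × C: 1 H
  1 × N: no H
  1 × N (charge +1): no H
  1 × O: 1 H
  1 × O (charge -1): no H
  1 × S (aromatic): no H
  Total hydrogens = 14.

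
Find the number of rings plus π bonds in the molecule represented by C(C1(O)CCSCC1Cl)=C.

Molecular formula from the SMILES: C7H11ClOS.
DoU = (2C + 2 + N − H − X)/2 = (2·7 + 2 + 0 − 11 − 1)/2 = 4/2 = 2.
(Structurally: 1 ring(s) + 1 π bond(s) = 2.)

2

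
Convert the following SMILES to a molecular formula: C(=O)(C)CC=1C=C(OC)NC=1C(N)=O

C9H12N2O3

Heavy atoms from the SMILES: 9 C, 2 N, 3 O.
Implicit hydrogens by atom environment:
  3 × C (aromatic): no H
  3 × O: no H
  2 × C: 3 H each → 6
  2 × C: no H
  1 × C: 2 H
  1 × C (aromatic): 1 H
  1 × N: 2 H
  1 × N (aromatic): 1 H
  Total hydrogens = 12.
Molecular formula: C9H12N2O3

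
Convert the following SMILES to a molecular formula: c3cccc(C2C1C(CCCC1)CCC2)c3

Heavy atoms from the SMILES: 16 C.
Implicit hydrogens by atom environment:
  7 × C: 2 H each → 14
  5 × C (aromatic): 1 H each → 5
  3 × C: 1 H each → 3
  1 × C (aromatic): no H
  Total hydrogens = 22.
Molecular formula: C16H22

C16H22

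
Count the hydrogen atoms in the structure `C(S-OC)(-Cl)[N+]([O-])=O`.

4

Hydrogens are implicit in SMILES; fill each atom to its normal valence:
  2 × O: no H
  1 × C: 3 H
  1 × C: 1 H
  1 × Cl: no H
  1 × N (charge +1): no H
  1 × O (charge -1): no H
  1 × S: no H
  Total hydrogens = 4.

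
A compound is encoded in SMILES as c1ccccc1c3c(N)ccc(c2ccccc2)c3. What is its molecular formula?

Heavy atoms from the SMILES: 18 C, 1 N.
Implicit hydrogens by atom environment:
  13 × C (aromatic): 1 H each → 13
  5 × C (aromatic): no H
  1 × N: 2 H
  Total hydrogens = 15.
Molecular formula: C18H15N

C18H15N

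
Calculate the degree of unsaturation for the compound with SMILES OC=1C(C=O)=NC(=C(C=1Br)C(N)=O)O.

6

Molecular formula from the SMILES: C7H5BrN2O4.
DoU = (2C + 2 + N − H − X)/2 = (2·7 + 2 + 2 − 5 − 1)/2 = 12/2 = 6.
(Structurally: 1 ring(s) + 5 π bond(s) = 6.)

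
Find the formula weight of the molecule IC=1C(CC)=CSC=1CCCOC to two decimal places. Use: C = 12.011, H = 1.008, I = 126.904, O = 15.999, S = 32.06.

Molecular formula: C10H15IOS.
M = 10×12.011 + 15×1.008 + 1×126.904 + 1×15.999 + 1×32.06 = 310.19 g/mol.

310.19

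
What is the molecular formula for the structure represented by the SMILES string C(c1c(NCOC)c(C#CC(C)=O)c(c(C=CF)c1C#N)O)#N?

Heavy atoms from the SMILES: 16 C, 1 F, 3 N, 3 O.
Implicit hydrogens by atom environment:
  6 × C (aromatic): no H
  5 × C: no H
  2 × C: 3 H each → 6
  2 × C: 1 H each → 2
  2 × N: no H
  2 × O: no H
  1 × C: 2 H
  1 × F: no H
  1 × N: 1 H
  1 × O: 1 H
  Total hydrogens = 12.
Molecular formula: C16H12FN3O3

C16H12FN3O3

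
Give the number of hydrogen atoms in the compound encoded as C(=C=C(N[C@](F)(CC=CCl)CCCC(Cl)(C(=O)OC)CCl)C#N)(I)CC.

21

Hydrogens are implicit in SMILES; fill each atom to its normal valence:
  7 × C: no H
  6 × C: 2 H each → 12
  3 × Cl: no H
  2 × C: 3 H each → 6
  2 × C: 1 H each → 2
  2 × O: no H
  1 × F: no H
  1 × I: no H
  1 × N: 1 H
  1 × N: no H
  Total hydrogens = 21.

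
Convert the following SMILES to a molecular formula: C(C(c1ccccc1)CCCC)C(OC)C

C15H24O

Heavy atoms from the SMILES: 15 C, 1 O.
Implicit hydrogens by atom environment:
  5 × C (aromatic): 1 H each → 5
  4 × C: 2 H each → 8
  3 × C: 3 H each → 9
  2 × C: 1 H each → 2
  1 × C (aromatic): no H
  1 × O: no H
  Total hydrogens = 24.
Molecular formula: C15H24O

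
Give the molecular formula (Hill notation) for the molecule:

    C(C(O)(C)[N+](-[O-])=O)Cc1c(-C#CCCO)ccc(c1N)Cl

C14H17ClN2O4

Heavy atoms from the SMILES: 14 C, 1 Cl, 2 N, 4 O.
Implicit hydrogens by atom environment:
  4 × C: 2 H each → 8
  4 × C (aromatic): no H
  3 × C: no H
  2 × C (aromatic): 1 H each → 2
  2 × O: 1 H each → 2
  1 × C: 3 H
  1 × Cl: no H
  1 × N: 2 H
  1 × N (charge +1): no H
  1 × O: no H
  1 × O (charge -1): no H
  Total hydrogens = 17.
Molecular formula: C14H17ClN2O4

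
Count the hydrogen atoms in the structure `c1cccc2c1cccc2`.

8

Hydrogens are implicit in SMILES; fill each atom to its normal valence:
  8 × C (aromatic): 1 H each → 8
  2 × C (aromatic): no H
  Total hydrogens = 8.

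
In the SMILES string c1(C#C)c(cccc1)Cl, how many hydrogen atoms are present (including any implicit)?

Hydrogens are implicit in SMILES; fill each atom to its normal valence:
  4 × C (aromatic): 1 H each → 4
  2 × C (aromatic): no H
  1 × C: 1 H
  1 × C: no H
  1 × Cl: no H
  Total hydrogens = 5.

5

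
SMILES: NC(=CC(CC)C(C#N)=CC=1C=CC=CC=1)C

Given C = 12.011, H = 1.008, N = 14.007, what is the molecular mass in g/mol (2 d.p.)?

226.32

Molecular formula: C15H18N2.
M = 15×12.011 + 18×1.008 + 2×14.007 = 226.32 g/mol.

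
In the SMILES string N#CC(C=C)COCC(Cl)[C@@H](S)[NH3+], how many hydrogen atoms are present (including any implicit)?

14

Hydrogens are implicit in SMILES; fill each atom to its normal valence:
  4 × C: 1 H each → 4
  3 × C: 2 H each → 6
  1 × C: no H
  1 × Cl: no H
  1 × N (charge +1): 3 H
  1 × N: no H
  1 × O: no H
  1 × S: 1 H
  Total hydrogens = 14.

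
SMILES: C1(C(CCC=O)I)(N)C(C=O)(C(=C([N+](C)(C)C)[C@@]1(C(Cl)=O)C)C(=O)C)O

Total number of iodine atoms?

1

The symbol for iodine appears 1 time in the SMILES.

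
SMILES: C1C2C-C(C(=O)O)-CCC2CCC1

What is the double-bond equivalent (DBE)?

Molecular formula from the SMILES: C11H18O2.
DoU = (2C + 2 + N − H − X)/2 = (2·11 + 2 + 0 − 18 − 0)/2 = 6/2 = 3.
(Structurally: 2 ring(s) + 1 π bond(s) = 3.)

3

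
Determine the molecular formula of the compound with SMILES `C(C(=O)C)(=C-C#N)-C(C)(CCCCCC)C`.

C14H23NO

Heavy atoms from the SMILES: 14 C, 1 N, 1 O.
Implicit hydrogens by atom environment:
  5 × C: 2 H each → 10
  4 × C: 3 H each → 12
  4 × C: no H
  1 × C: 1 H
  1 × N: no H
  1 × O: no H
  Total hydrogens = 23.
Molecular formula: C14H23NO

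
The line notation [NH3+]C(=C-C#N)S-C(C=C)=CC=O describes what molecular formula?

C8H9N2OS+

Heavy atoms from the SMILES: 8 C, 2 N, 1 O, 1 S.
Implicit hydrogens by atom environment:
  4 × C: 1 H each → 4
  3 × C: no H
  1 × C: 2 H
  1 × N (charge +1): 3 H
  1 × N: no H
  1 × O: no H
  1 × S: no H
  Total hydrogens = 9.
Net charge +1.
Molecular formula: C8H9N2OS+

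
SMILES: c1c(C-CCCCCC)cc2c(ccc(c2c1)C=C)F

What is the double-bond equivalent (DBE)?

8

Molecular formula from the SMILES: C19H23F.
DoU = (2C + 2 + N − H − X)/2 = (2·19 + 2 + 0 − 23 − 1)/2 = 16/2 = 8.
(Structurally: 2 ring(s) + 6 π bond(s) = 8.)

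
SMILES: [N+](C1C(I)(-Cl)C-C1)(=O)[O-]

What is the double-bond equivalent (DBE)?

Molecular formula from the SMILES: C4H5ClINO2.
DoU = (2C + 2 + N − H − X)/2 = (2·4 + 2 + 1 − 5 − 2)/2 = 4/2 = 2.
(Structurally: 1 ring(s) + 1 π bond(s) = 2.)

2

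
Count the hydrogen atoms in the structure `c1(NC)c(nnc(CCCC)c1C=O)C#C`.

Hydrogens are implicit in SMILES; fill each atom to its normal valence:
  4 × C (aromatic): no H
  3 × C: 2 H each → 6
  2 × C: 3 H each → 6
  2 × C: 1 H each → 2
  2 × N (aromatic): no H
  1 × C: no H
  1 × N: 1 H
  1 × O: no H
  Total hydrogens = 15.

15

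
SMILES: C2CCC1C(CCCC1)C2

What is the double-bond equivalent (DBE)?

2

Molecular formula from the SMILES: C10H18.
DoU = (2C + 2 + N − H − X)/2 = (2·10 + 2 + 0 − 18 − 0)/2 = 4/2 = 2.
(Structurally: 2 ring(s) + 0 π bond(s) = 2.)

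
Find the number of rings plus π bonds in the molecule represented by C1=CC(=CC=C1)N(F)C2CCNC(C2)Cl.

5

Molecular formula from the SMILES: C11H14ClFN2.
DoU = (2C + 2 + N − H − X)/2 = (2·11 + 2 + 2 − 14 − 2)/2 = 10/2 = 5.
(Structurally: 2 ring(s) + 3 π bond(s) = 5.)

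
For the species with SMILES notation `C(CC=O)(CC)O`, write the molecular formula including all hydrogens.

C5H10O2

Heavy atoms from the SMILES: 5 C, 2 O.
Implicit hydrogens by atom environment:
  2 × C: 2 H each → 4
  2 × C: 1 H each → 2
  1 × C: 3 H
  1 × O: 1 H
  1 × O: no H
  Total hydrogens = 10.
Molecular formula: C5H10O2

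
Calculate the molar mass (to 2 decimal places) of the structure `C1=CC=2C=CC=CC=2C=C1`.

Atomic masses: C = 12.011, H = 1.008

128.17

Molecular formula: C10H8.
M = 10×12.011 + 8×1.008 = 128.17 g/mol.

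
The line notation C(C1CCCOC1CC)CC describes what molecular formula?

Heavy atoms from the SMILES: 10 C, 1 O.
Implicit hydrogens by atom environment:
  6 × C: 2 H each → 12
  2 × C: 3 H each → 6
  2 × C: 1 H each → 2
  1 × O: no H
  Total hydrogens = 20.
Molecular formula: C10H20O

C10H20O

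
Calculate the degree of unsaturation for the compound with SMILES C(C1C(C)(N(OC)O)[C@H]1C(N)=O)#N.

4

Molecular formula from the SMILES: C7H11N3O3.
DoU = (2C + 2 + N − H − X)/2 = (2·7 + 2 + 3 − 11 − 0)/2 = 8/2 = 4.
(Structurally: 1 ring(s) + 3 π bond(s) = 4.)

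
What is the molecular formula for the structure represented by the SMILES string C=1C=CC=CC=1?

C6H6

Heavy atoms from the SMILES: 6 C.
Implicit hydrogens by atom environment:
  6 × C (aromatic): 1 H each → 6
  Total hydrogens = 6.
Molecular formula: C6H6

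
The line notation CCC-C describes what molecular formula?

C4H10

Heavy atoms from the SMILES: 4 C.
Implicit hydrogens by atom environment:
  2 × C: 3 H each → 6
  2 × C: 2 H each → 4
  Total hydrogens = 10.
Molecular formula: C4H10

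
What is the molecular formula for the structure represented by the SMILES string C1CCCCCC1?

C7H14

Heavy atoms from the SMILES: 7 C.
Implicit hydrogens by atom environment:
  7 × C: 2 H each → 14
  Total hydrogens = 14.
Molecular formula: C7H14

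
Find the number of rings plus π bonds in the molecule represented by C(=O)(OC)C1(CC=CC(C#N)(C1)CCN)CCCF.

5

Molecular formula from the SMILES: C14H21FN2O2.
DoU = (2C + 2 + N − H − X)/2 = (2·14 + 2 + 2 − 21 − 1)/2 = 10/2 = 5.
(Structurally: 1 ring(s) + 4 π bond(s) = 5.)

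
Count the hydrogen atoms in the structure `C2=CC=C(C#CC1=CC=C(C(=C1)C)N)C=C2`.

Hydrogens are implicit in SMILES; fill each atom to its normal valence:
  8 × C (aromatic): 1 H each → 8
  4 × C (aromatic): no H
  2 × C: no H
  1 × C: 3 H
  1 × N: 2 H
  Total hydrogens = 13.

13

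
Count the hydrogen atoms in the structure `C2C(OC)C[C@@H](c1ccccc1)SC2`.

16

Hydrogens are implicit in SMILES; fill each atom to its normal valence:
  5 × C (aromatic): 1 H each → 5
  3 × C: 2 H each → 6
  2 × C: 1 H each → 2
  1 × C: 3 H
  1 × C (aromatic): no H
  1 × O: no H
  1 × S: no H
  Total hydrogens = 16.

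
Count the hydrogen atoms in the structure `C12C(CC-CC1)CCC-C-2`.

18

Hydrogens are implicit in SMILES; fill each atom to its normal valence:
  8 × C: 2 H each → 16
  2 × C: 1 H each → 2
  Total hydrogens = 18.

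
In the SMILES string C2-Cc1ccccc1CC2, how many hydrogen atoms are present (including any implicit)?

Hydrogens are implicit in SMILES; fill each atom to its normal valence:
  4 × C: 2 H each → 8
  4 × C (aromatic): 1 H each → 4
  2 × C (aromatic): no H
  Total hydrogens = 12.

12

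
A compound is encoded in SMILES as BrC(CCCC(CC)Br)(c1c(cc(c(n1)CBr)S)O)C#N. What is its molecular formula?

Heavy atoms from the SMILES: 3 Br, 14 C, 2 N, 1 O, 1 S.
Implicit hydrogens by atom environment:
  5 × C: 2 H each → 10
  4 × C (aromatic): no H
  3 × Br: no H
  2 × C: no H
  1 × C: 3 H
  1 × C (aromatic): 1 H
  1 × C: 1 H
  1 × N (aromatic): no H
  1 × N: no H
  1 × O: 1 H
  1 × S: 1 H
  Total hydrogens = 17.
Molecular formula: C14H17Br3N2OS

C14H17Br3N2OS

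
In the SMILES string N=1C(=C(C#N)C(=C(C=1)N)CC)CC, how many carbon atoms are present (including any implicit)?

The symbol for carbon appears 10 times in the SMILES.

10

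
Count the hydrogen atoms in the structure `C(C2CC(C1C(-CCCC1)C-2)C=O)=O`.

Hydrogens are implicit in SMILES; fill each atom to its normal valence:
  6 × C: 2 H each → 12
  6 × C: 1 H each → 6
  2 × O: no H
  Total hydrogens = 18.

18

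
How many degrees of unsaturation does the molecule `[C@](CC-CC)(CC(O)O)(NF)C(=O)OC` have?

1

Molecular formula from the SMILES: C9H18FNO4.
DoU = (2C + 2 + N − H − X)/2 = (2·9 + 2 + 1 − 18 − 1)/2 = 2/2 = 1.
(Structurally: 0 ring(s) + 1 π bond(s) = 1.)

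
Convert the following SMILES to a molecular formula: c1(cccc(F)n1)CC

C7H8FN

Heavy atoms from the SMILES: 7 C, 1 F, 1 N.
Implicit hydrogens by atom environment:
  3 × C (aromatic): 1 H each → 3
  2 × C (aromatic): no H
  1 × C: 3 H
  1 × C: 2 H
  1 × F: no H
  1 × N (aromatic): no H
  Total hydrogens = 8.
Molecular formula: C7H8FN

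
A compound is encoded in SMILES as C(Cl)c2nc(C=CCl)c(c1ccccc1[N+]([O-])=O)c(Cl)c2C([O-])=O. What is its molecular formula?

Heavy atoms from the SMILES: 15 C, 3 Cl, 2 N, 4 O.
Implicit hydrogens by atom environment:
  7 × C (aromatic): no H
  4 × C (aromatic): 1 H each → 4
  3 × Cl: no H
  2 × C: 1 H each → 2
  2 × O: no H
  2 × O (charge -1): no H
  1 × C: 2 H
  1 × C: no H
  1 × N (aromatic): no H
  1 × N (charge +1): no H
  Total hydrogens = 8.
Net charge -1.
Molecular formula: C15H8Cl3N2O4-

C15H8Cl3N2O4-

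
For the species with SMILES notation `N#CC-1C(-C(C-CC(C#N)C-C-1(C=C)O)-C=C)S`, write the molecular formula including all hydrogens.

C14H18N2OS

Heavy atoms from the SMILES: 14 C, 2 N, 1 O, 1 S.
Implicit hydrogens by atom environment:
  6 × C: 1 H each → 6
  5 × C: 2 H each → 10
  3 × C: no H
  2 × N: no H
  1 × O: 1 H
  1 × S: 1 H
  Total hydrogens = 18.
Molecular formula: C14H18N2OS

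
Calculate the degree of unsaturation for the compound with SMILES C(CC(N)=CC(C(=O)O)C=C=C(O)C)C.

Molecular formula from the SMILES: C11H17NO3.
DoU = (2C + 2 + N − H − X)/2 = (2·11 + 2 + 1 − 17 − 0)/2 = 8/2 = 4.
(Structurally: 0 ring(s) + 4 π bond(s) = 4.)

4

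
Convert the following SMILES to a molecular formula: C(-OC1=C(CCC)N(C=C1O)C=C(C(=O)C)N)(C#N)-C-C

Heavy atoms from the SMILES: 15 C, 3 N, 3 O.
Implicit hydrogens by atom environment:
  3 × C: 3 H each → 9
  3 × C: 2 H each → 6
  3 × C (aromatic): no H
  3 × C: no H
  2 × C: 1 H each → 2
  2 × O: no H
  1 × C (aromatic): 1 H
  1 × N: 2 H
  1 × N (aromatic): no H
  1 × N: no H
  1 × O: 1 H
  Total hydrogens = 21.
Molecular formula: C15H21N3O3

C15H21N3O3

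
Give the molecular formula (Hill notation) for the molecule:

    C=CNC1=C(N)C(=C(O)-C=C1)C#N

C9H9N3O

Heavy atoms from the SMILES: 9 C, 3 N, 1 O.
Implicit hydrogens by atom environment:
  4 × C (aromatic): no H
  2 × C (aromatic): 1 H each → 2
  1 × C: 2 H
  1 × C: 1 H
  1 × C: no H
  1 × N: 2 H
  1 × N: 1 H
  1 × N: no H
  1 × O: 1 H
  Total hydrogens = 9.
Molecular formula: C9H9N3O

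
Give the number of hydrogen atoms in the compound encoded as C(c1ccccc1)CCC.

Hydrogens are implicit in SMILES; fill each atom to its normal valence:
  5 × C (aromatic): 1 H each → 5
  3 × C: 2 H each → 6
  1 × C: 3 H
  1 × C (aromatic): no H
  Total hydrogens = 14.

14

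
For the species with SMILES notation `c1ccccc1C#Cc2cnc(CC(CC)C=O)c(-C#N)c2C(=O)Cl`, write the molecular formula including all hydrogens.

C20H15ClN2O2

Heavy atoms from the SMILES: 20 C, 1 Cl, 2 N, 2 O.
Implicit hydrogens by atom environment:
  6 × C (aromatic): 1 H each → 6
  5 × C (aromatic): no H
  4 × C: no H
  2 × C: 2 H each → 4
  2 × C: 1 H each → 2
  2 × O: no H
  1 × C: 3 H
  1 × Cl: no H
  1 × N (aromatic): no H
  1 × N: no H
  Total hydrogens = 15.
Molecular formula: C20H15ClN2O2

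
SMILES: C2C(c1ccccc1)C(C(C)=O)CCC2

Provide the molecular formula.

Heavy atoms from the SMILES: 14 C, 1 O.
Implicit hydrogens by atom environment:
  5 × C (aromatic): 1 H each → 5
  4 × C: 2 H each → 8
  2 × C: 1 H each → 2
  1 × C: 3 H
  1 × C: no H
  1 × C (aromatic): no H
  1 × O: no H
  Total hydrogens = 18.
Molecular formula: C14H18O

C14H18O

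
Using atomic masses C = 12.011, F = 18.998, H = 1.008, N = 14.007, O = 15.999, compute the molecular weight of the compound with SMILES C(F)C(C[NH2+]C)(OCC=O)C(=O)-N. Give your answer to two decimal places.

193.20

Molecular formula: C7H14FN2O3+.
M = 7×12.011 + 1×18.998 + 14×1.008 + 2×14.007 + 3×15.999 = 193.20 g/mol.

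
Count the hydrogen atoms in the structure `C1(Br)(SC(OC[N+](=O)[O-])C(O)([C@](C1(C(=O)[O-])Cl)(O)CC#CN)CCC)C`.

19

Hydrogens are implicit in SMILES; fill each atom to its normal valence:
  7 × C: no H
  4 × C: 2 H each → 8
  3 × O: no H
  2 × C: 3 H each → 6
  2 × O: 1 H each → 2
  2 × O (charge -1): no H
  1 × Br: no H
  1 × C: 1 H
  1 × Cl: no H
  1 × N: 2 H
  1 × N (charge +1): no H
  1 × S: no H
  Total hydrogens = 19.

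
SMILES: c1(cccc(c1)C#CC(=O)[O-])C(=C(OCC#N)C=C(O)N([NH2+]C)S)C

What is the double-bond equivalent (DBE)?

Molecular formula from the SMILES: C17H17N3O4S.
DoU = (2C + 2 + N − H − X)/2 = (2·17 + 2 + 3 − 17 − 0)/2 = 22/2 = 11.
(Structurally: 1 ring(s) + 10 π bond(s) = 11.)

11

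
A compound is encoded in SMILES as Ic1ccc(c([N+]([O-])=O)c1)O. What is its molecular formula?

C6H4INO3

Heavy atoms from the SMILES: 6 C, 1 I, 1 N, 3 O.
Implicit hydrogens by atom environment:
  3 × C (aromatic): 1 H each → 3
  3 × C (aromatic): no H
  1 × I: no H
  1 × N (charge +1): no H
  1 × O: 1 H
  1 × O: no H
  1 × O (charge -1): no H
  Total hydrogens = 4.
Molecular formula: C6H4INO3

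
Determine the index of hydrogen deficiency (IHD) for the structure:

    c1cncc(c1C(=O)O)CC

Molecular formula from the SMILES: C8H9NO2.
DoU = (2C + 2 + N − H − X)/2 = (2·8 + 2 + 1 − 9 − 0)/2 = 10/2 = 5.
(Structurally: 1 ring(s) + 4 π bond(s) = 5.)

5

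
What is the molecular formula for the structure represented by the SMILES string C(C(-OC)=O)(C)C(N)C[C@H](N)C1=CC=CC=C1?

Heavy atoms from the SMILES: 13 C, 2 N, 2 O.
Implicit hydrogens by atom environment:
  5 × C (aromatic): 1 H each → 5
  3 × C: 1 H each → 3
  2 × C: 3 H each → 6
  2 × N: 2 H each → 4
  2 × O: no H
  1 × C: 2 H
  1 × C: no H
  1 × C (aromatic): no H
  Total hydrogens = 20.
Molecular formula: C13H20N2O2

C13H20N2O2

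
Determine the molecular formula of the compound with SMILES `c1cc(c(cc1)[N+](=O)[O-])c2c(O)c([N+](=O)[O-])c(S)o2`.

Heavy atoms from the SMILES: 10 C, 2 N, 6 O, 1 S.
Implicit hydrogens by atom environment:
  6 × C (aromatic): no H
  4 × C (aromatic): 1 H each → 4
  2 × N (charge +1): no H
  2 × O: no H
  2 × O (charge -1): no H
  1 × O: 1 H
  1 × O (aromatic): no H
  1 × S: 1 H
  Total hydrogens = 6.
Molecular formula: C10H6N2O6S

C10H6N2O6S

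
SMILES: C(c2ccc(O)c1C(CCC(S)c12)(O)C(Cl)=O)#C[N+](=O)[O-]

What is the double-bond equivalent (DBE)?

9

Molecular formula from the SMILES: C13H10ClNO5S.
DoU = (2C + 2 + N − H − X)/2 = (2·13 + 2 + 1 − 10 − 1)/2 = 18/2 = 9.
(Structurally: 2 ring(s) + 7 π bond(s) = 9.)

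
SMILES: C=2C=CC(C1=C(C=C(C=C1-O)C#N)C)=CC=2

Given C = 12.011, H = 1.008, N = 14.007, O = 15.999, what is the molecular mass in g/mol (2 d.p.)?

Molecular formula: C14H11NO.
M = 14×12.011 + 11×1.008 + 1×14.007 + 1×15.999 = 209.25 g/mol.

209.25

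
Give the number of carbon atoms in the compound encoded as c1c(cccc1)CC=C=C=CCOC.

13

The symbol for carbon appears 13 times in the SMILES. Lowercase c denotes aromatic carbon and counts toward C.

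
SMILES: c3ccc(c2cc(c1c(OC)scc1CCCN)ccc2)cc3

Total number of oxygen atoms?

The symbol for oxygen appears 1 time in the SMILES.

1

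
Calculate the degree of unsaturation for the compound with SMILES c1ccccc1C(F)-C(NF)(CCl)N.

4

Molecular formula from the SMILES: C9H11ClF2N2.
DoU = (2C + 2 + N − H − X)/2 = (2·9 + 2 + 2 − 11 − 3)/2 = 8/2 = 4.
(Structurally: 1 ring(s) + 3 π bond(s) = 4.)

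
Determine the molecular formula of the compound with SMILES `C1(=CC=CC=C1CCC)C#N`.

C10H11N

Heavy atoms from the SMILES: 10 C, 1 N.
Implicit hydrogens by atom environment:
  4 × C (aromatic): 1 H each → 4
  2 × C: 2 H each → 4
  2 × C (aromatic): no H
  1 × C: 3 H
  1 × C: no H
  1 × N: no H
  Total hydrogens = 11.
Molecular formula: C10H11N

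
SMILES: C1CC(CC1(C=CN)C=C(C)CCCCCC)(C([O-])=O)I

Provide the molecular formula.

C17H27INO2-

Heavy atoms from the SMILES: 17 C, 1 I, 1 N, 2 O.
Implicit hydrogens by atom environment:
  8 × C: 2 H each → 16
  4 × C: no H
  3 × C: 1 H each → 3
  2 × C: 3 H each → 6
  1 × I: no H
  1 × N: 2 H
  1 × O: no H
  1 × O (charge -1): no H
  Total hydrogens = 27.
Net charge -1.
Molecular formula: C17H27INO2-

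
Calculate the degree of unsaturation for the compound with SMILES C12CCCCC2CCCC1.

2

Molecular formula from the SMILES: C10H18.
DoU = (2C + 2 + N − H − X)/2 = (2·10 + 2 + 0 − 18 − 0)/2 = 4/2 = 2.
(Structurally: 2 ring(s) + 0 π bond(s) = 2.)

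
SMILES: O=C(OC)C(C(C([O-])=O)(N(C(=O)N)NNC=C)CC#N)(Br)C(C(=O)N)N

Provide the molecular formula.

Heavy atoms from the SMILES: 1 Br, 12 C, 7 N, 6 O.
Implicit hydrogens by atom environment:
  7 × C: no H
  5 × O: no H
  3 × N: 2 H each → 6
  2 × C: 2 H each → 4
  2 × C: 1 H each → 2
  2 × N: 1 H each → 2
  2 × N: no H
  1 × Br: no H
  1 × C: 3 H
  1 × O (charge -1): no H
  Total hydrogens = 17.
Net charge -1.
Molecular formula: C12H17BrN7O6-

C12H17BrN7O6-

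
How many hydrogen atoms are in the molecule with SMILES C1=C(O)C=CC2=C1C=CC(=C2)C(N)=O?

Hydrogens are implicit in SMILES; fill each atom to its normal valence:
  6 × C (aromatic): 1 H each → 6
  4 × C (aromatic): no H
  1 × C: no H
  1 × N: 2 H
  1 × O: 1 H
  1 × O: no H
  Total hydrogens = 9.

9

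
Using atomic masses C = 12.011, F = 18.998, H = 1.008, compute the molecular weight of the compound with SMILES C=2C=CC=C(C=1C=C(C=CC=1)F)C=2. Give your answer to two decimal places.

Molecular formula: C12H9F.
M = 12×12.011 + 1×18.998 + 9×1.008 = 172.20 g/mol.

172.20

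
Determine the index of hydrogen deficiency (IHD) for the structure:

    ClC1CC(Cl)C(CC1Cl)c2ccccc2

5

Molecular formula from the SMILES: C12H13Cl3.
DoU = (2C + 2 + N − H − X)/2 = (2·12 + 2 + 0 − 13 − 3)/2 = 10/2 = 5.
(Structurally: 2 ring(s) + 3 π bond(s) = 5.)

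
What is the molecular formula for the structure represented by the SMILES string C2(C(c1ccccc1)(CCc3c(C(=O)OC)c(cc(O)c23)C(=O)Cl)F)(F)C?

C20H17ClF2O4

Heavy atoms from the SMILES: 20 C, 1 Cl, 2 F, 4 O.
Implicit hydrogens by atom environment:
  6 × C (aromatic): 1 H each → 6
  6 × C (aromatic): no H
  4 × C: no H
  3 × O: no H
  2 × C: 3 H each → 6
  2 × C: 2 H each → 4
  2 × F: no H
  1 × Cl: no H
  1 × O: 1 H
  Total hydrogens = 17.
Molecular formula: C20H17ClF2O4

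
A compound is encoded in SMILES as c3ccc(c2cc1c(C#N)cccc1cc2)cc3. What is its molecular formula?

Heavy atoms from the SMILES: 17 C, 1 N.
Implicit hydrogens by atom environment:
  11 × C (aromatic): 1 H each → 11
  5 × C (aromatic): no H
  1 × C: no H
  1 × N: no H
  Total hydrogens = 11.
Molecular formula: C17H11N

C17H11N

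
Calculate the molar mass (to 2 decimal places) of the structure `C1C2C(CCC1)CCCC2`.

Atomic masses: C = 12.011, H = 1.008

138.25

Molecular formula: C10H18.
M = 10×12.011 + 18×1.008 = 138.25 g/mol.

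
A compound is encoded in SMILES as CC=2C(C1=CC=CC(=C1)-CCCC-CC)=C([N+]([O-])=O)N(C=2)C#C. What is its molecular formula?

C19H22N2O2

Heavy atoms from the SMILES: 19 C, 2 N, 2 O.
Implicit hydrogens by atom environment:
  5 × C: 2 H each → 10
  5 × C (aromatic): 1 H each → 5
  5 × C (aromatic): no H
  2 × C: 3 H each → 6
  1 × C: 1 H
  1 × C: no H
  1 × N (aromatic): no H
  1 × N (charge +1): no H
  1 × O: no H
  1 × O (charge -1): no H
  Total hydrogens = 22.
Molecular formula: C19H22N2O2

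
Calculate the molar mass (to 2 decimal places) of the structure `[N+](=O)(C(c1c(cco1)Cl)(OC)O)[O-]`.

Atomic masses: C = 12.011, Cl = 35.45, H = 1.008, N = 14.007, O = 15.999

207.57

Molecular formula: C6H6ClNO5.
M = 6×12.011 + 1×35.45 + 6×1.008 + 1×14.007 + 5×15.999 = 207.57 g/mol.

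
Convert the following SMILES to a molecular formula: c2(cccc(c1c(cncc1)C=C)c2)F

Heavy atoms from the SMILES: 13 C, 1 F, 1 N.
Implicit hydrogens by atom environment:
  7 × C (aromatic): 1 H each → 7
  4 × C (aromatic): no H
  1 × C: 2 H
  1 × C: 1 H
  1 × F: no H
  1 × N (aromatic): no H
  Total hydrogens = 10.
Molecular formula: C13H10FN

C13H10FN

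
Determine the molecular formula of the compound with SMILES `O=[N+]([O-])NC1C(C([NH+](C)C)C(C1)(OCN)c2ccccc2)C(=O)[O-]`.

C15H22N4O5

Heavy atoms from the SMILES: 15 C, 4 N, 5 O.
Implicit hydrogens by atom environment:
  5 × C (aromatic): 1 H each → 5
  3 × C: 1 H each → 3
  3 × O: no H
  2 × C: 3 H each → 6
  2 × C: 2 H each → 4
  2 × C: no H
  2 × O (charge -1): no H
  1 × C (aromatic): no H
  1 × N: 2 H
  1 × N (charge +1): 1 H
  1 × N: 1 H
  1 × N (charge +1): no H
  Total hydrogens = 22.
Molecular formula: C15H22N4O5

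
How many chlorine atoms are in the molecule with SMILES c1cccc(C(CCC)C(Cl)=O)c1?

1

The symbol for chlorine appears 1 time in the SMILES.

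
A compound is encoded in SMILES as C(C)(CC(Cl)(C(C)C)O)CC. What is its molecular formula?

Heavy atoms from the SMILES: 9 C, 1 Cl, 1 O.
Implicit hydrogens by atom environment:
  4 × C: 3 H each → 12
  2 × C: 2 H each → 4
  2 × C: 1 H each → 2
  1 × C: no H
  1 × Cl: no H
  1 × O: 1 H
  Total hydrogens = 19.
Molecular formula: C9H19ClO

C9H19ClO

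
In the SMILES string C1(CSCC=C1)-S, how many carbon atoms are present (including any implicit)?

5

The symbol for carbon appears 5 times in the SMILES.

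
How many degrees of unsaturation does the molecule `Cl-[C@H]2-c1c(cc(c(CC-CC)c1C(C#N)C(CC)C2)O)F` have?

7

Molecular formula from the SMILES: C17H21ClFNO.
DoU = (2C + 2 + N − H − X)/2 = (2·17 + 2 + 1 − 21 − 2)/2 = 14/2 = 7.
(Structurally: 2 ring(s) + 5 π bond(s) = 7.)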